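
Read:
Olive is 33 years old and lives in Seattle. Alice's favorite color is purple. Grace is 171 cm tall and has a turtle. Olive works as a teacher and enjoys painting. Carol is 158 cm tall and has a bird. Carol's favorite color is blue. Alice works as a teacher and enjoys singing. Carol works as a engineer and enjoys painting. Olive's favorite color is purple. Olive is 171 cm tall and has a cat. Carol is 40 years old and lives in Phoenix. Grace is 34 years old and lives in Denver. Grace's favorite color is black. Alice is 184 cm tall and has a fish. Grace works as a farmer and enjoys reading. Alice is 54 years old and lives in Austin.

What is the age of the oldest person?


Oldest: Alice at 54

54


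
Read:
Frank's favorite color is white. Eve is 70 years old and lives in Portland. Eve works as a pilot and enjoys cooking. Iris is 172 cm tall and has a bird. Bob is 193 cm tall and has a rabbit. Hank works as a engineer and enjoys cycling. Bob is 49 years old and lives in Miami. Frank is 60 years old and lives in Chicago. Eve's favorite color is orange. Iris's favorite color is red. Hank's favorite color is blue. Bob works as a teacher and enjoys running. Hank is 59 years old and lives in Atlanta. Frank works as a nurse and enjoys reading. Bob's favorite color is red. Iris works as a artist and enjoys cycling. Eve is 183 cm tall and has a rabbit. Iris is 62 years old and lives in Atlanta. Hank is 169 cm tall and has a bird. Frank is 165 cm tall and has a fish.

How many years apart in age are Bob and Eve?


49 vs 70, diff = 21

21


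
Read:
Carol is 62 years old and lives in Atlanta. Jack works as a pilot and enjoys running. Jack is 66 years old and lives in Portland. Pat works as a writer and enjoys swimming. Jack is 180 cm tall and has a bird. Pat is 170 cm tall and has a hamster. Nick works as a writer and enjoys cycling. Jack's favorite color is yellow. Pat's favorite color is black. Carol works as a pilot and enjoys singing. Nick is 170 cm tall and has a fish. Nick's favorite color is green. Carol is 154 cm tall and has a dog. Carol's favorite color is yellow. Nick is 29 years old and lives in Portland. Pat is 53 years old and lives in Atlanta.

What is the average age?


Sum=210, n=4, avg=52.5

52.5


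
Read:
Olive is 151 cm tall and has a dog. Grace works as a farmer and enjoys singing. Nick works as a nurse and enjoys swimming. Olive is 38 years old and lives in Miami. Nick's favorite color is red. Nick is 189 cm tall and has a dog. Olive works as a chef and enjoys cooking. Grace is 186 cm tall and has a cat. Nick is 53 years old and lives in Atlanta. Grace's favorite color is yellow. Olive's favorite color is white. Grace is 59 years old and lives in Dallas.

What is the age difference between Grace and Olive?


|59 - 38| = 21

21


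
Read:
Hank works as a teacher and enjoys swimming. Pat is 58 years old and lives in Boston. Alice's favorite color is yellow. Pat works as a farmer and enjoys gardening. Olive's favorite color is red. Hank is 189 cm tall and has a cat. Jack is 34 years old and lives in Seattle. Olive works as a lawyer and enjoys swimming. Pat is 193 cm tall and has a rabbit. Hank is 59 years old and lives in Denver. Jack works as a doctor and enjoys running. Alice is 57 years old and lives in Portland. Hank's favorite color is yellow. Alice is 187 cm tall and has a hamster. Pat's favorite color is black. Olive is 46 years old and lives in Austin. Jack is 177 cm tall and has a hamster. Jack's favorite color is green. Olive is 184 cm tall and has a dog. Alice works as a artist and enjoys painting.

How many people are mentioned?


People: Alice, Jack, Olive, Hank, Pat. Count = 5

5


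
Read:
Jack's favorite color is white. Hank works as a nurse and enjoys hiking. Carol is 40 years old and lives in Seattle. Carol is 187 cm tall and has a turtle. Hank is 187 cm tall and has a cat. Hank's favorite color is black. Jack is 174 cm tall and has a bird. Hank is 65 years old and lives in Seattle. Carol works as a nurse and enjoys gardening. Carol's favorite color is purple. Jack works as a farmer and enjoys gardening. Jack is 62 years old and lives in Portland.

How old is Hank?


Hank is 65 years old

65


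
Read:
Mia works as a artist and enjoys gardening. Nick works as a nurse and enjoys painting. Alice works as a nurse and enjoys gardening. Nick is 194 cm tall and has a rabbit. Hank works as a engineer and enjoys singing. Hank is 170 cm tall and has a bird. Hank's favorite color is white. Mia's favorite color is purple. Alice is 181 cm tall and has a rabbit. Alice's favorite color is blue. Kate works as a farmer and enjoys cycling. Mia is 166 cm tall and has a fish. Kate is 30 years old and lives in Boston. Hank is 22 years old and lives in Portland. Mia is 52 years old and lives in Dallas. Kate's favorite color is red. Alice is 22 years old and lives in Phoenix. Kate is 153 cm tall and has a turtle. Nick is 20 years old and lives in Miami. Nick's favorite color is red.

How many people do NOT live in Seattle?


Not in Seattle: 5

5


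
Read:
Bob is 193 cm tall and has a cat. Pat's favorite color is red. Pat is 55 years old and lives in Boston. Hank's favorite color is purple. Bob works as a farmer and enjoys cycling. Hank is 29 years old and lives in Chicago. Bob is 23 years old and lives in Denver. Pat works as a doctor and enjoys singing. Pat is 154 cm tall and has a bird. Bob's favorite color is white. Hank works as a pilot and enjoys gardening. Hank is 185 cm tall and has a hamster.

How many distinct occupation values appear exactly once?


Unique occupation values: 3

3


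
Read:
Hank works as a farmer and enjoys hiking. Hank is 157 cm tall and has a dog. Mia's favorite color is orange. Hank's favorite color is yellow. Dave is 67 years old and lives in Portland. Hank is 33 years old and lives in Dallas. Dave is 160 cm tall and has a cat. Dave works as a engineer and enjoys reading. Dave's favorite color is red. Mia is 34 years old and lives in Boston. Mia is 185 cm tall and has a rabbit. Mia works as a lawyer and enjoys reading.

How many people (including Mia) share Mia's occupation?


Mia is a lawyer. Count = 1

1


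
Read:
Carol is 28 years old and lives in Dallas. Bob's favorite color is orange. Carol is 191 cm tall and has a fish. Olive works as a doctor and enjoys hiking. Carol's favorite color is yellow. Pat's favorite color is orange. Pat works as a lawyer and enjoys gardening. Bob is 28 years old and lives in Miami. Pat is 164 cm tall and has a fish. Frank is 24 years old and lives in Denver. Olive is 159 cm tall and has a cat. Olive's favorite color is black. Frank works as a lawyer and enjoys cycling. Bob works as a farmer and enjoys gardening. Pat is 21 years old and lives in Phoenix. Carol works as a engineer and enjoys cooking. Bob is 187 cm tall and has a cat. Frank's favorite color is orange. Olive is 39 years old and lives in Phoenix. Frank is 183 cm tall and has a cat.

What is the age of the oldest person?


Oldest: Olive at 39

39


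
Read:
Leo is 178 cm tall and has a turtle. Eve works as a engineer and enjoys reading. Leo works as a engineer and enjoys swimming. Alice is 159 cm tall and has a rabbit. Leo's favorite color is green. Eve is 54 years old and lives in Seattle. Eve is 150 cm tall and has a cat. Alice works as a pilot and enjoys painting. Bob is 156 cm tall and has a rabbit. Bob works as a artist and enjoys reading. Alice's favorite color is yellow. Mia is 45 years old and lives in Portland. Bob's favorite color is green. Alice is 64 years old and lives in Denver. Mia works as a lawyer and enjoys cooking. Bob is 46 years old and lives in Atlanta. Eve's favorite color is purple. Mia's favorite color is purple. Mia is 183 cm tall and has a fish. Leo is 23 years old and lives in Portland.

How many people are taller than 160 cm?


Taller than 160: 2

2


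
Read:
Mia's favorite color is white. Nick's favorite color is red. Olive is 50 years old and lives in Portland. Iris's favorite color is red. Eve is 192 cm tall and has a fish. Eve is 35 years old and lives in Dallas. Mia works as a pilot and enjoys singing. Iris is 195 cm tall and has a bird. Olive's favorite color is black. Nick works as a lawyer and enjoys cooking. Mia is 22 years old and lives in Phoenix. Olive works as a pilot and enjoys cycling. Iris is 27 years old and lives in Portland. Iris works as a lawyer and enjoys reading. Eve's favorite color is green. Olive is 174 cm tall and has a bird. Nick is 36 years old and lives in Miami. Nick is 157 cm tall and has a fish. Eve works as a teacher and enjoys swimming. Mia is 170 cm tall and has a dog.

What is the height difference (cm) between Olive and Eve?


|174 - 192| = 18

18


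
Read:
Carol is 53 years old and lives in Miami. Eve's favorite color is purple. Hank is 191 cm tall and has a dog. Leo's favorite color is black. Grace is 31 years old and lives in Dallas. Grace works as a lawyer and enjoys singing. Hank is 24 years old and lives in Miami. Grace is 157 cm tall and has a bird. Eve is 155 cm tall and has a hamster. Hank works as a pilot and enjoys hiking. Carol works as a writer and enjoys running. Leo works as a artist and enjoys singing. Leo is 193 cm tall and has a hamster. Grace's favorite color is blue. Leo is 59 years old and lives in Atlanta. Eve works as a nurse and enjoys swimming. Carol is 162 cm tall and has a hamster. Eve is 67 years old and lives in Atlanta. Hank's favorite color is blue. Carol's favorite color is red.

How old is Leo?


Leo is 59 years old

59


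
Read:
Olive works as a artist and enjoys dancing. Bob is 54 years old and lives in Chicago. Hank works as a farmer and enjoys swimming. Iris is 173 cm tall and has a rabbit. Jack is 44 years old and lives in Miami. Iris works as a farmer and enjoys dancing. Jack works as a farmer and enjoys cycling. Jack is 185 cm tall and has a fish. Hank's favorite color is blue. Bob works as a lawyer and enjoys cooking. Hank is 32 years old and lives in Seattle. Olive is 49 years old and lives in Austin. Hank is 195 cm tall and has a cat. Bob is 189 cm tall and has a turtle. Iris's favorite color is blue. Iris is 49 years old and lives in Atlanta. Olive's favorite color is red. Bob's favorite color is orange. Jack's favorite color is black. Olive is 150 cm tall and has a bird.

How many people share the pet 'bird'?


Count: 1

1


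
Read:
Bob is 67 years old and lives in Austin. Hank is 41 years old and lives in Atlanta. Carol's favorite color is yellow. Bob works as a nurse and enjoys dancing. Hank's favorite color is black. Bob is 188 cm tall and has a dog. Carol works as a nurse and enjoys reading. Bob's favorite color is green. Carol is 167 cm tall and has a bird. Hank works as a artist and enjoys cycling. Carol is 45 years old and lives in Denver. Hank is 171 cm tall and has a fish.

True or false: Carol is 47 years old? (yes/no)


Carol is actually 45. no

no


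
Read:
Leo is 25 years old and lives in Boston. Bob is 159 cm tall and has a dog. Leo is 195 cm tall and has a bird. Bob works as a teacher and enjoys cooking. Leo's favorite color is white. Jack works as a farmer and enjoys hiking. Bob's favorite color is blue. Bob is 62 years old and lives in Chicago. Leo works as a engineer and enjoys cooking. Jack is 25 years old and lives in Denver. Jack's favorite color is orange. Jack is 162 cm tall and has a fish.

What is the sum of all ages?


62+25+25 = 112

112


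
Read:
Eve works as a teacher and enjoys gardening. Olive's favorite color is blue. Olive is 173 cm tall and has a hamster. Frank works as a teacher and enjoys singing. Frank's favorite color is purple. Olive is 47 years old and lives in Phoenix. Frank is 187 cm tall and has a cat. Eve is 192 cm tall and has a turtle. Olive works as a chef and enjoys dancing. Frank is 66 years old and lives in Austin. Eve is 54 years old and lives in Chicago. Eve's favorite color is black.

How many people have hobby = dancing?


Count: 1

1


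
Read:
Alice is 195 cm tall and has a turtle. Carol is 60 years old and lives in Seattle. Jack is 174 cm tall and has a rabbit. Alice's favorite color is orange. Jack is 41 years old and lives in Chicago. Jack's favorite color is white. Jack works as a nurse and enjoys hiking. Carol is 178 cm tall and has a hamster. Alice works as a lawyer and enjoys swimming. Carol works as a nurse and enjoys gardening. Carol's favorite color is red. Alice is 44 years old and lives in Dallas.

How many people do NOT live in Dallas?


Not in Dallas: 2

2


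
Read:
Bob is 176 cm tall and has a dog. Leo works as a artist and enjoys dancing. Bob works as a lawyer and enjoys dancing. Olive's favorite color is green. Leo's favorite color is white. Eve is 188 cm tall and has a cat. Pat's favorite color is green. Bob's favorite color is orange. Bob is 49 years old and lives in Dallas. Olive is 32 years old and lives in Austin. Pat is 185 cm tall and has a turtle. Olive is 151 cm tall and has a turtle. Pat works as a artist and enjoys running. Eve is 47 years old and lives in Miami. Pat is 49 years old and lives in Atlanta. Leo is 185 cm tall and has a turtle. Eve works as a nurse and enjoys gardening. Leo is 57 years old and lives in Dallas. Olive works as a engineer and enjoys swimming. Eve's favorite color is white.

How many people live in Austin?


Count in Austin: 1

1


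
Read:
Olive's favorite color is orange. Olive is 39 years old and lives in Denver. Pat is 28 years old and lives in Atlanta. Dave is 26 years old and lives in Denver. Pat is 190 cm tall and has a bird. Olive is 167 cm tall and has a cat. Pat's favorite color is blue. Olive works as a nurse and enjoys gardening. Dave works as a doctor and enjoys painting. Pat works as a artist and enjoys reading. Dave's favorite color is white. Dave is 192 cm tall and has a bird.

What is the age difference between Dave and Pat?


|26 - 28| = 2

2


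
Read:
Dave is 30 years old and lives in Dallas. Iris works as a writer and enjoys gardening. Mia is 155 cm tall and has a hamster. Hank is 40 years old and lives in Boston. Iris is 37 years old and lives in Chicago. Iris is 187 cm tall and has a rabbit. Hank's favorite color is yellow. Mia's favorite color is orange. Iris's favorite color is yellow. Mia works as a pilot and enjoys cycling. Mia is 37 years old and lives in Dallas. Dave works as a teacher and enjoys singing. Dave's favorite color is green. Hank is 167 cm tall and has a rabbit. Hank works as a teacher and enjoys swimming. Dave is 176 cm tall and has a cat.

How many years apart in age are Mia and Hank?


37 vs 40, diff = 3

3


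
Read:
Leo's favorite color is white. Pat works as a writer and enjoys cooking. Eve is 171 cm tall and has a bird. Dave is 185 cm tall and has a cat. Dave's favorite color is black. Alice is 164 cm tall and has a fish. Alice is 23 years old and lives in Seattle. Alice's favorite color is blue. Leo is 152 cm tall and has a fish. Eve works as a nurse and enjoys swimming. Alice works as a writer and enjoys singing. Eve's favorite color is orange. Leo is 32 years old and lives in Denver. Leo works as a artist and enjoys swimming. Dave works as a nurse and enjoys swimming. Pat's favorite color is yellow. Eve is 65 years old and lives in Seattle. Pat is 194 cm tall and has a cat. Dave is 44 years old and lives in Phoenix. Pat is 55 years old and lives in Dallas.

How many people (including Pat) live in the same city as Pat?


Pat lives in Dallas. Count = 1

1


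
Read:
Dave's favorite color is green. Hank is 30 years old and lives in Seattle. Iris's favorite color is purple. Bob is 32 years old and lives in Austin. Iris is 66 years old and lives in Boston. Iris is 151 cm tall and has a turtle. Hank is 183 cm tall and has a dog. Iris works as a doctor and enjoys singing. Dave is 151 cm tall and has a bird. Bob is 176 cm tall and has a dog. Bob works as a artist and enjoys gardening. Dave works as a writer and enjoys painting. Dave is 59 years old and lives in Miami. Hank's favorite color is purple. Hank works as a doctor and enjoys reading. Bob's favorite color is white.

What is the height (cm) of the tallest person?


Tallest: Hank at 183 cm

183


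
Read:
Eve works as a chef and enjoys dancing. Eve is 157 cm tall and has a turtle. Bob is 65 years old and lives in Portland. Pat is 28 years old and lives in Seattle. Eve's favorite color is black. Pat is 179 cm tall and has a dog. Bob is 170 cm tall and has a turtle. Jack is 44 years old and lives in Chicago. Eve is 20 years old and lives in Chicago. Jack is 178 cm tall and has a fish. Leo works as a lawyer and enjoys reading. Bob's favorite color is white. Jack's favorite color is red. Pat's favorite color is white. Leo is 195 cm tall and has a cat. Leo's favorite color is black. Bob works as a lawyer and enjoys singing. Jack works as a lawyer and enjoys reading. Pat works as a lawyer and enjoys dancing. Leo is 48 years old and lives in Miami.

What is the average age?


Sum=205, n=5, avg=41

41


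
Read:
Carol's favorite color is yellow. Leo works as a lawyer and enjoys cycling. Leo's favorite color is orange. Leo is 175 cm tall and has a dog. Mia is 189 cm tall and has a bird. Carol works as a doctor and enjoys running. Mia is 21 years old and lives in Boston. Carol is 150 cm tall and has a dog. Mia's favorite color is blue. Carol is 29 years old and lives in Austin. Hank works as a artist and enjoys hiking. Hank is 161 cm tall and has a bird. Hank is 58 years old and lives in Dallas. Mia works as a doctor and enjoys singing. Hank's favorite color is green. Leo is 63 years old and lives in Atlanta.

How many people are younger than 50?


Filter: 2

2


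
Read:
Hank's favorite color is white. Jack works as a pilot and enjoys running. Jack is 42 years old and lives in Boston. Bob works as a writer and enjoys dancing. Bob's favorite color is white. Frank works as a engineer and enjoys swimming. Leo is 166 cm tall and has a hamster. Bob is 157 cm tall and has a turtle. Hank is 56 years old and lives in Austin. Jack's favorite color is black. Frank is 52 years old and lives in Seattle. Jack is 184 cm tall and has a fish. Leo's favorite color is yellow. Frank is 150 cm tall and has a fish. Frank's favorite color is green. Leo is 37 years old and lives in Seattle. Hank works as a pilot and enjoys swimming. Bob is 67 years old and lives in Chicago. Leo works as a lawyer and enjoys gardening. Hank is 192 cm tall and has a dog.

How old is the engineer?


The engineer is Frank, age 52

52


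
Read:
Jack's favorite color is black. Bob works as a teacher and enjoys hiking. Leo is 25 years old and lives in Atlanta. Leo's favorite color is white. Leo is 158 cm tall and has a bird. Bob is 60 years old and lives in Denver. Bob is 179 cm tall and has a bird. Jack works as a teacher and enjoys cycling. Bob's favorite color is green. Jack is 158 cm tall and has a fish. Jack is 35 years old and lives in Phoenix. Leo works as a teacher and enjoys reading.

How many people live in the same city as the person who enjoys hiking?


Person with hobby hiking is Bob, city Denver. Count = 1

1


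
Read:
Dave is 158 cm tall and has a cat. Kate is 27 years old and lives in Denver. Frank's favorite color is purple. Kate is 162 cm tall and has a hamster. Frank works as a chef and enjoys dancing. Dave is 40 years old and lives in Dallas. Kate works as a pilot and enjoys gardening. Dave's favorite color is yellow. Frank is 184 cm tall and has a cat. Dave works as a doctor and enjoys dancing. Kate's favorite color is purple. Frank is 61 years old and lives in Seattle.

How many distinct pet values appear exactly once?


Unique pet values: 1

1


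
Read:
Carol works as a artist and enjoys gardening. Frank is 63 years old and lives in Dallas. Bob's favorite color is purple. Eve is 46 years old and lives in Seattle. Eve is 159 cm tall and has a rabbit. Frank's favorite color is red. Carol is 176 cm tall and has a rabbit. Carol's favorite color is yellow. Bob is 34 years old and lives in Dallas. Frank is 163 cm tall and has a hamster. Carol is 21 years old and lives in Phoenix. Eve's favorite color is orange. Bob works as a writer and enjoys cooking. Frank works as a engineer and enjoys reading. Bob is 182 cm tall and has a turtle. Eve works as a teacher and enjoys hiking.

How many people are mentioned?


People: Bob, Eve, Frank, Carol. Count = 4

4


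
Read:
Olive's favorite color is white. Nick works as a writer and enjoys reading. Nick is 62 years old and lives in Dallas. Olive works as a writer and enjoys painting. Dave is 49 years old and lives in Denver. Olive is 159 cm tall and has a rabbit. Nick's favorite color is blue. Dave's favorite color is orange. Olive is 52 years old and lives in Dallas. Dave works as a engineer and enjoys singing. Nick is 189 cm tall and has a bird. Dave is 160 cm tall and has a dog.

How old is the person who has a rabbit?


Person with rabbit is Olive, age 52

52


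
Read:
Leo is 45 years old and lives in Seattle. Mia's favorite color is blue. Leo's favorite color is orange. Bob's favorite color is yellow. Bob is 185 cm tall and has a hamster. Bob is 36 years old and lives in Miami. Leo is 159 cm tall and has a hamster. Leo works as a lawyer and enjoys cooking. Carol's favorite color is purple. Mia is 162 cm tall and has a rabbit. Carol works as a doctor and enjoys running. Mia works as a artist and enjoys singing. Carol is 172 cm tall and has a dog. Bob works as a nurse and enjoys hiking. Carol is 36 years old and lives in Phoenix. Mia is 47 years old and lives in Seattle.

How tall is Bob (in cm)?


Bob is 185 cm tall

185


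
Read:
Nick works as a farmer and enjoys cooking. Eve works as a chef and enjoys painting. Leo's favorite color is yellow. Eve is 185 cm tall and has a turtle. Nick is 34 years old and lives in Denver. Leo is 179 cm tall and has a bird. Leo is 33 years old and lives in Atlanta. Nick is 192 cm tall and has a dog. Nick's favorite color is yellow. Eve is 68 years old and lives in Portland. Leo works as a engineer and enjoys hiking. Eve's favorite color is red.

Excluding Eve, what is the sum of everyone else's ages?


Sum (excluding Eve): 67

67


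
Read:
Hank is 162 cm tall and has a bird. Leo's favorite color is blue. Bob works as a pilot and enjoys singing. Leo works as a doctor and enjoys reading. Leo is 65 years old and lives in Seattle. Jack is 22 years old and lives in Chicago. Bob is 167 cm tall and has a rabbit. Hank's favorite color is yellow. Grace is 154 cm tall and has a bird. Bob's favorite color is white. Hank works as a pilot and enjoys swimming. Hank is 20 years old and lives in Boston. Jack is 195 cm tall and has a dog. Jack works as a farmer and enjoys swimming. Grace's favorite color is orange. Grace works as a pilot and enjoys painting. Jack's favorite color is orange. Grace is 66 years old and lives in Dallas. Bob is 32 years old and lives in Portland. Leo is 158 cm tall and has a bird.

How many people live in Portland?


Count in Portland: 1

1


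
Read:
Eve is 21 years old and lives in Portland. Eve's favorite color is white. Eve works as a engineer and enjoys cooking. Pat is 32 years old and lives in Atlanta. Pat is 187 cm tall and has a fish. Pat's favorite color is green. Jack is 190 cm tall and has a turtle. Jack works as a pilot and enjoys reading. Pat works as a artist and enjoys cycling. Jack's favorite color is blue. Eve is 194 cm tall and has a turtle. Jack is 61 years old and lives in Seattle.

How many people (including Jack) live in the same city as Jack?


Jack lives in Seattle. Count = 1

1


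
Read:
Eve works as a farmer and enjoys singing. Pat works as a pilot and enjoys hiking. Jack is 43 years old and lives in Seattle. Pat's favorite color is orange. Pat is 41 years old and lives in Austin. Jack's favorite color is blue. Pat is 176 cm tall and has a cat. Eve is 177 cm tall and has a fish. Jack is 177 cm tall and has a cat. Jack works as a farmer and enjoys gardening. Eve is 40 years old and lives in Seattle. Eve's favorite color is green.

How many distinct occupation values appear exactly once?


Unique occupation values: 1

1


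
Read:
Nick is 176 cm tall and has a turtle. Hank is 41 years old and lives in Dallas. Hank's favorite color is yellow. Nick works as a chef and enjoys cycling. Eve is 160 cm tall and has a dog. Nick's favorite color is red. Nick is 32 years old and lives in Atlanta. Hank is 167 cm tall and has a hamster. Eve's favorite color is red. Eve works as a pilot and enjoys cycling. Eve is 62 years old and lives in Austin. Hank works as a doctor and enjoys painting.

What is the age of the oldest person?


Oldest: Eve at 62

62


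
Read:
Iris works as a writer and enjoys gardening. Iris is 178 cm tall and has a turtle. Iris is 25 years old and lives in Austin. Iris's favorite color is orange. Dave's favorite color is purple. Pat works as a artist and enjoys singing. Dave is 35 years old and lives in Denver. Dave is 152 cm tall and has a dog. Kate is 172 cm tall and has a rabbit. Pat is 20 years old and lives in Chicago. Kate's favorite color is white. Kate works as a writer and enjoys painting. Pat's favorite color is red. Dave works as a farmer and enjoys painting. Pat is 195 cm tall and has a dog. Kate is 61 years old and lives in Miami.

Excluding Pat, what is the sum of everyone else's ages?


Sum (excluding Pat): 121

121


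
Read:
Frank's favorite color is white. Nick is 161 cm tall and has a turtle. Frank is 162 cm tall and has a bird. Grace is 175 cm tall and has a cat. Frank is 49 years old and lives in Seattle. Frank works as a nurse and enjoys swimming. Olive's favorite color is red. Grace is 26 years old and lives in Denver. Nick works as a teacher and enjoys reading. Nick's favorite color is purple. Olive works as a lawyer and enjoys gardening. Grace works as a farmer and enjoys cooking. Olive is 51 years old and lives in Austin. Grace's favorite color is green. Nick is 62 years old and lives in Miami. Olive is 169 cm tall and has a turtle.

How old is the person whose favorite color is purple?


Person with favorite color=purple is Nick, age 62

62


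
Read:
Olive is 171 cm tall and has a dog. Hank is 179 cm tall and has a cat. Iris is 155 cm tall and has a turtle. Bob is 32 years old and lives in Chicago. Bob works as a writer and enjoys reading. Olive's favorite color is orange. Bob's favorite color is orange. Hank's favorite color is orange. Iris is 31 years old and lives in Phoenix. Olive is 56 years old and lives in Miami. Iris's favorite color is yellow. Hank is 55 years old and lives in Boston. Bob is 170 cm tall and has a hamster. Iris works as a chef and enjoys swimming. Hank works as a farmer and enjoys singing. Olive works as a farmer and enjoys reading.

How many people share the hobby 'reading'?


Count: 2

2


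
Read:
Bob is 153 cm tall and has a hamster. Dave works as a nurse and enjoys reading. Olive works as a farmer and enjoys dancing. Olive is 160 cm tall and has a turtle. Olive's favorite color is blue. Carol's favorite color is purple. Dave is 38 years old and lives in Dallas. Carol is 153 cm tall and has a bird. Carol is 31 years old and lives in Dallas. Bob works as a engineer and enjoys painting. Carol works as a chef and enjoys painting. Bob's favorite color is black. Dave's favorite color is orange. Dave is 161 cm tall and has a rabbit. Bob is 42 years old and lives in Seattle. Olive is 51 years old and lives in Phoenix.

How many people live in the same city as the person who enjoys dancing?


Person with hobby dancing is Olive, city Phoenix. Count = 1

1


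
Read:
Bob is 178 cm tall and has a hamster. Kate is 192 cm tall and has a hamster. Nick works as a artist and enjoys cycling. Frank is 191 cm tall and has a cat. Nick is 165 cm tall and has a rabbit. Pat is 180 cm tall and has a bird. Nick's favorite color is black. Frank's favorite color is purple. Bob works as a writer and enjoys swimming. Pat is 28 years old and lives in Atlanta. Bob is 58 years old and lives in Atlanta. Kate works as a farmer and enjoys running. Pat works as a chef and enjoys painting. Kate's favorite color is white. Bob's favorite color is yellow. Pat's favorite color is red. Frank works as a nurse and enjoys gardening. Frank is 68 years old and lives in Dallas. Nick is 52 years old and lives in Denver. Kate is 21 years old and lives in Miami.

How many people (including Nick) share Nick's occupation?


Nick is a artist. Count = 1

1


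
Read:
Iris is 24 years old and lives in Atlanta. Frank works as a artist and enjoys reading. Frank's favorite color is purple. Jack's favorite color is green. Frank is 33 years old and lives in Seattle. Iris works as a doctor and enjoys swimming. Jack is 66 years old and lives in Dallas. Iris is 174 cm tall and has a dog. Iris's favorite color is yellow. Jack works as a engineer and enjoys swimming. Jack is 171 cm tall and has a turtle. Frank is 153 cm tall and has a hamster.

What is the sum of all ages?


24+33+66 = 123

123


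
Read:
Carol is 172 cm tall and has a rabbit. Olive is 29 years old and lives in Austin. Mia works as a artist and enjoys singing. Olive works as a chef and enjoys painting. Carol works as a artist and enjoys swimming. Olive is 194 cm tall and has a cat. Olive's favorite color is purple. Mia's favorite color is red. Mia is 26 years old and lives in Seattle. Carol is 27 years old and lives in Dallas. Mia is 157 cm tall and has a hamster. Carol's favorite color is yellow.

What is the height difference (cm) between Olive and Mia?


|194 - 157| = 37

37


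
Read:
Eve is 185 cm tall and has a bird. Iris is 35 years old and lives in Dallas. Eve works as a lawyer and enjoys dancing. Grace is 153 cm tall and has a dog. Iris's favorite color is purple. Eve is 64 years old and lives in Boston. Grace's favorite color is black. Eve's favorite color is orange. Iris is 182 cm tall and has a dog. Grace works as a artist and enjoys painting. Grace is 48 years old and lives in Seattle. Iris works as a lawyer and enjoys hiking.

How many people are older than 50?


Filter: 1

1


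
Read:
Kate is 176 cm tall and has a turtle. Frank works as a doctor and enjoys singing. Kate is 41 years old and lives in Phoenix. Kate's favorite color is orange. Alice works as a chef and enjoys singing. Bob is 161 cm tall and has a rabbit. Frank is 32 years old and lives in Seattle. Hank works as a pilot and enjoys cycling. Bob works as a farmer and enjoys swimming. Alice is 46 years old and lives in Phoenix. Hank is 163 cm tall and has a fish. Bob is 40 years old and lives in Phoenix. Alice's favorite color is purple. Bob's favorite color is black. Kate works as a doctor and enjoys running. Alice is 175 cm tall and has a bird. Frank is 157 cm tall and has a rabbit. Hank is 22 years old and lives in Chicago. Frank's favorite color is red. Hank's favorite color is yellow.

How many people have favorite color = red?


Count: 1

1


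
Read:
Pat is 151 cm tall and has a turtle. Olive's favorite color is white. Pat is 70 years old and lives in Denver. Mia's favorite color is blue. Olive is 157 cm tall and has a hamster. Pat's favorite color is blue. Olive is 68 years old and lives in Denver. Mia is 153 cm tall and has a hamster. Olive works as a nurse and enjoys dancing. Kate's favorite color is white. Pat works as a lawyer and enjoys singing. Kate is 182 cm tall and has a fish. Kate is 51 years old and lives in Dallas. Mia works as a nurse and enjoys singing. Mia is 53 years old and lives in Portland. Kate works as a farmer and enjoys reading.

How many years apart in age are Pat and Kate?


70 vs 51, diff = 19

19


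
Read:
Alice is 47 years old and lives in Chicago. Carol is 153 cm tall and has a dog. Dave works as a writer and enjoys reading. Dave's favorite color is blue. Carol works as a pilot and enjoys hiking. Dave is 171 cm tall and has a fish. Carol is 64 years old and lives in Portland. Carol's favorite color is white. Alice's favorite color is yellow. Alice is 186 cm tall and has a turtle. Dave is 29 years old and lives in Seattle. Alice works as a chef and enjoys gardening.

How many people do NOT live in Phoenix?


Not in Phoenix: 3

3


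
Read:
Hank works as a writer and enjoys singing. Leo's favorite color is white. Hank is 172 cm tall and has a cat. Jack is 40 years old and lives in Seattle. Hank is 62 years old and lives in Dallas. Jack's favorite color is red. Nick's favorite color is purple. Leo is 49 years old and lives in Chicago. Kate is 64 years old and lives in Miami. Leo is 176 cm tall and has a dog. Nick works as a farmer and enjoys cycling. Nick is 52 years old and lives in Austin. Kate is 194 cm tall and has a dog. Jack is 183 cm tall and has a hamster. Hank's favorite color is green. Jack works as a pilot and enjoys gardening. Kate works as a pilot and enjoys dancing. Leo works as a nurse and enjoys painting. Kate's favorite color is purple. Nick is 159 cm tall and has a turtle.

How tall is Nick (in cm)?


Nick is 159 cm tall

159


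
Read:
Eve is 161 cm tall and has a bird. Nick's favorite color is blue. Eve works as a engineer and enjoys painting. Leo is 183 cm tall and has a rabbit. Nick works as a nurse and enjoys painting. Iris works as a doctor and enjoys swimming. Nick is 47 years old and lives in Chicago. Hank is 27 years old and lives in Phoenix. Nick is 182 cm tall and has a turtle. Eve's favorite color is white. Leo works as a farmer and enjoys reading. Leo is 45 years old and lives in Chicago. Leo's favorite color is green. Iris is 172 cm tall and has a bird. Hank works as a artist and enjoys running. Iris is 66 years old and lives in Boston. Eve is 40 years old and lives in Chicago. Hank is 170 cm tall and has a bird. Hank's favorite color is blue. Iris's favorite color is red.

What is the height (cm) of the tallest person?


Tallest: Leo at 183 cm

183


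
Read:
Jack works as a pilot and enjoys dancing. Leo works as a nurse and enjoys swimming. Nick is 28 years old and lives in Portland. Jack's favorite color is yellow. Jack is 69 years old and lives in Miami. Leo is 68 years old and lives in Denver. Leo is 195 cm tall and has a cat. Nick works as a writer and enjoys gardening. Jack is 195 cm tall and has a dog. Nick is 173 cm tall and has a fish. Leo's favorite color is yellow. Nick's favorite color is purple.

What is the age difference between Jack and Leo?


|69 - 68| = 1

1


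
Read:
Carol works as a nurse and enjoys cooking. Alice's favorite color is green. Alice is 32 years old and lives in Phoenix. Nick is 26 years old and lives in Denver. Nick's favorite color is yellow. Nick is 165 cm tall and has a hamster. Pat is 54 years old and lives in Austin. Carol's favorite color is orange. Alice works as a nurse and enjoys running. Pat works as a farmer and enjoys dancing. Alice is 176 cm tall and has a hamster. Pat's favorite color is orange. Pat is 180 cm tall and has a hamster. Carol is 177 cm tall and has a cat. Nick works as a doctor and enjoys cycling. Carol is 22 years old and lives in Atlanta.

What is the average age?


Sum=134, n=4, avg=33.5

33.5


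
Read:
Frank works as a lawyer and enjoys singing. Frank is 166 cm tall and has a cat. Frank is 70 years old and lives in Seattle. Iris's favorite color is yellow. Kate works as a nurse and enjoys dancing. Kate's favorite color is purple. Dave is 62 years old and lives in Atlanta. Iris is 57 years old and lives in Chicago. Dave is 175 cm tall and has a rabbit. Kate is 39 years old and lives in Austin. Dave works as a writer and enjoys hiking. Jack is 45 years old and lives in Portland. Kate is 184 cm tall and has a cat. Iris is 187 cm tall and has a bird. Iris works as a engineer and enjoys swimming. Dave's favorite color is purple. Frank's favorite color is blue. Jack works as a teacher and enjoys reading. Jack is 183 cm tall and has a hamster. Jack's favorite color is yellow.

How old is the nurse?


The nurse is Kate, age 39

39


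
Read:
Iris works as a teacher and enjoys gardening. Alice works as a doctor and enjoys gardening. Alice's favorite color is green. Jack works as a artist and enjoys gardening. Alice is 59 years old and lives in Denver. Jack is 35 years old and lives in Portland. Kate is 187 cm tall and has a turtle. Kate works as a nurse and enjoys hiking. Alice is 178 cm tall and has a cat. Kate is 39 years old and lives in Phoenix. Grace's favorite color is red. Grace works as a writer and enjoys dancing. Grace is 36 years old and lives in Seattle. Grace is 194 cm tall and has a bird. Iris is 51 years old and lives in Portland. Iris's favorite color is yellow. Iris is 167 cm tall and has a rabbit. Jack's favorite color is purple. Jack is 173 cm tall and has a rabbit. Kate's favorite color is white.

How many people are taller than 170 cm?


Taller than 170: 4

4


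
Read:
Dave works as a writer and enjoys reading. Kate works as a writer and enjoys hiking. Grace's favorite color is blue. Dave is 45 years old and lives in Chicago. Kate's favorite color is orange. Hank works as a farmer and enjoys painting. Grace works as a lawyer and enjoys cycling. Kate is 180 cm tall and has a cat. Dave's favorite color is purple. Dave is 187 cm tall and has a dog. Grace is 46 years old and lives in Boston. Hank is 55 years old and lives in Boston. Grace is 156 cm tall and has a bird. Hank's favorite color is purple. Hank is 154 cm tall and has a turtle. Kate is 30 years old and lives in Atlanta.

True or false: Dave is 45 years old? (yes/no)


Dave is actually 45. yes

yes


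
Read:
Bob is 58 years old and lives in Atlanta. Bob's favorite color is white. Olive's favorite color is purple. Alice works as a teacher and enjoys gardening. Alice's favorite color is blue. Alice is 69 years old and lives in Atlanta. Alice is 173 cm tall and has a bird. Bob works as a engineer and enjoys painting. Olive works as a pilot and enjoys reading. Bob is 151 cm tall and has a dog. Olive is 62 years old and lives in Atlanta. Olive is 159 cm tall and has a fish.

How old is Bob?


Bob is 58 years old

58


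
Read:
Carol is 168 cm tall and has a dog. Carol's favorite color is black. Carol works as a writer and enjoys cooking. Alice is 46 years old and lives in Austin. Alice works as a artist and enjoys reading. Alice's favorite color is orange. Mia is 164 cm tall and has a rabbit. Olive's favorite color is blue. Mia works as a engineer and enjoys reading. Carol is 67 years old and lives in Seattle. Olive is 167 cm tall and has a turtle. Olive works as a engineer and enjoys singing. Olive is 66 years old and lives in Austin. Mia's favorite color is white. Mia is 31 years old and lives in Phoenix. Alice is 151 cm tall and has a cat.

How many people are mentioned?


People: Carol, Olive, Alice, Mia. Count = 4

4


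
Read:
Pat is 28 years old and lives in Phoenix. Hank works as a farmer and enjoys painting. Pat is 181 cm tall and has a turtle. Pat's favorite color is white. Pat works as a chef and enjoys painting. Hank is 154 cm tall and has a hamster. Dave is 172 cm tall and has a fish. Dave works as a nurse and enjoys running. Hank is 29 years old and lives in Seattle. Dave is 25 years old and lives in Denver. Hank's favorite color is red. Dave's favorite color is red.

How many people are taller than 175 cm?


Taller than 175: 1

1


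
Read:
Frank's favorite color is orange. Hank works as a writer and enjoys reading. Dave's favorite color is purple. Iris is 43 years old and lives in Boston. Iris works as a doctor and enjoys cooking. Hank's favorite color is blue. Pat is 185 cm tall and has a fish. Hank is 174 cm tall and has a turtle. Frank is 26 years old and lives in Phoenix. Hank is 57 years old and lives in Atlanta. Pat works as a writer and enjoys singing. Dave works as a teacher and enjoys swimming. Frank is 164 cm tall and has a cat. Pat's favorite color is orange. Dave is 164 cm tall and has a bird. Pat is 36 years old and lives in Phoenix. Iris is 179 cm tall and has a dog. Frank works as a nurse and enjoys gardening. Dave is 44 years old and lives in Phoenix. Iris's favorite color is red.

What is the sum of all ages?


26+44+43+36+57 = 206

206


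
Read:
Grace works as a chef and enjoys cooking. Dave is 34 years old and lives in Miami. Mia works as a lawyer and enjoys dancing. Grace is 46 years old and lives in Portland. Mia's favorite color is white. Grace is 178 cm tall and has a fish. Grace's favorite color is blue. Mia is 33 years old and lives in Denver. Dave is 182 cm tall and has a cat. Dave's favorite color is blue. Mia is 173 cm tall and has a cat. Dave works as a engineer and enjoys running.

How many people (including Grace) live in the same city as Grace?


Grace lives in Portland. Count = 1

1
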